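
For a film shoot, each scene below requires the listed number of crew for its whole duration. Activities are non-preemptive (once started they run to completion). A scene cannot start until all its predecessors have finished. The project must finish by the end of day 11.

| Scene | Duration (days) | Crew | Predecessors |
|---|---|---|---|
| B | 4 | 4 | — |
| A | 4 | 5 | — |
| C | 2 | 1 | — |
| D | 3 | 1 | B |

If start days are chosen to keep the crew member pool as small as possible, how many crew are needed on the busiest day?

Early-start (B@1, A@1, C@1, D@5) gives peak 10: d1:10  d2:10  d3:9  d4:9  d5:1  d6:1  d7:1  d8:0  d9:0  d10:0  d11:0.
Shift A→5, D→9.
Schedule B@1, A@5, C@1, D@9: d1:5  d2:5  d3:4  d4:4  d5:5  d6:5  d7:5  d8:5  d9:1  d10:1  d11:1 — peak 5.

5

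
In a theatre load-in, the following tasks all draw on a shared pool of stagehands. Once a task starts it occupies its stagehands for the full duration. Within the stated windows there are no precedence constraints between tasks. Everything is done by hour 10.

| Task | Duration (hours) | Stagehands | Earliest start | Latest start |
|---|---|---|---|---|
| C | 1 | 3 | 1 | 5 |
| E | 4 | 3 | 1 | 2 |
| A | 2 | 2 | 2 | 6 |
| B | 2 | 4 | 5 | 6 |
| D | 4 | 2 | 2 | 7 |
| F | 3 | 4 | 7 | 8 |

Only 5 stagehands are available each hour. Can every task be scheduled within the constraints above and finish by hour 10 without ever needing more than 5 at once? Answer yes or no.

The minimum achievable peak is 6; 5 < 6, so no feasible schedule stays within the cap.

no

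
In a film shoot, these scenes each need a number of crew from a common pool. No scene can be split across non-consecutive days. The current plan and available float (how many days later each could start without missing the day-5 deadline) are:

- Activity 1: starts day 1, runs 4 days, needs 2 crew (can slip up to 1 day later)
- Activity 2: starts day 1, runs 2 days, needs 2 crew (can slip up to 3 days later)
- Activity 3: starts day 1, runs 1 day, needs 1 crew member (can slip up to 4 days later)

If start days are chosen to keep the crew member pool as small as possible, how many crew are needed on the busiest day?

Early-start (Activity 1@1, Activity 2@1, Activity 3@1) gives peak 5: d1:5  d2:4  d3:2  d4:2  d5:0.
Shift Activity 3→3.
Schedule Activity 1@1, Activity 2@1, Activity 3@3: d1:4  d2:4  d3:3  d4:2  d5:0 — peak 4.

4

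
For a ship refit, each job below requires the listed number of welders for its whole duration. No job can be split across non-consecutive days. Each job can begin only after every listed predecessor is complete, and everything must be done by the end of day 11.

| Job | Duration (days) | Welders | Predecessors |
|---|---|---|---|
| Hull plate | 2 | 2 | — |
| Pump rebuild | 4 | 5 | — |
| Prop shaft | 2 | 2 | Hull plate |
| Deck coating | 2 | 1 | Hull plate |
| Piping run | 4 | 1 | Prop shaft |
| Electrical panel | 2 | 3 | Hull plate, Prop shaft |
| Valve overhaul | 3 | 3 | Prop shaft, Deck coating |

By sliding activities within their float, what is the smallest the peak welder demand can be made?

6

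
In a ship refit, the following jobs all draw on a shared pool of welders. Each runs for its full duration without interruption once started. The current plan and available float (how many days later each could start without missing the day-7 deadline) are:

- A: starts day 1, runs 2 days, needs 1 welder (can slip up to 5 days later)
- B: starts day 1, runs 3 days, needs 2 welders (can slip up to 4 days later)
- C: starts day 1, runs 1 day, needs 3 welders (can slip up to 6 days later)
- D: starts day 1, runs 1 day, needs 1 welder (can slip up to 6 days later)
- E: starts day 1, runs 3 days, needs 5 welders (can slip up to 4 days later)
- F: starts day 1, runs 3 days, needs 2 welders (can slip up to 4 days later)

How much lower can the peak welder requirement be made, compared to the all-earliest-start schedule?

9

Early-start peak: d1:14  d2:10  d3:9  d4:0  d5:0  d6:0  d7:0 ⇒ 14.
Leveled (A@1, B@1, C@4, D@1, E@5, F@2): d1:4  d2:5  d3:4  d4:5  d5:5  d6:5  d7:5 ⇒ 5.
Reduction 14 − 5 = 9.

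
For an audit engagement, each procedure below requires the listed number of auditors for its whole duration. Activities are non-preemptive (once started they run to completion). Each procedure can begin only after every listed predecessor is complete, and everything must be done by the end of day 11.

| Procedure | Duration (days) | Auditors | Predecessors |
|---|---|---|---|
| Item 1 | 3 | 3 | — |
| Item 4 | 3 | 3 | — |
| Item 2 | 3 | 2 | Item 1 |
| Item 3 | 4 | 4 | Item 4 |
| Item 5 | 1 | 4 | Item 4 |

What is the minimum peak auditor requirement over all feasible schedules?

Early-start (Item 1@1, Item 4@1, Item 2@4, Item 3@4, Item 5@4) gives peak 10: d1:6  d2:6  d3:6  d4:10  d5:6  d6:6  d7:4  d8:0  d9:0  d10:0  d11:0.
Shift Item 4→4, Item 3→7, Item 5→11.
Schedule Item 1@1, Item 4@4, Item 2@4, Item 3@7, Item 5@11: d1:3  d2:3  d3:3  d4:5  d5:5  d6:5  d7:4  d8:4  d9:4  d10:4  d11:4 — peak 5.

5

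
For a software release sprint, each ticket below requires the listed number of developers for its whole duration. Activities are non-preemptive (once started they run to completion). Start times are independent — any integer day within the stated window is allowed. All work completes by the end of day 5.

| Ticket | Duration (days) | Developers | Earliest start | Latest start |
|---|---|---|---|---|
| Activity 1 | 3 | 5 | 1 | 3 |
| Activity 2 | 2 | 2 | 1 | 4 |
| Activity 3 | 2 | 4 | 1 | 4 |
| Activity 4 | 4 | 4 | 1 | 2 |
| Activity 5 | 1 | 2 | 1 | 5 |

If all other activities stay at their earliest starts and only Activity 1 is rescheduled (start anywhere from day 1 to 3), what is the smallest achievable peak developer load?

Activity 1@1: d1:17  d2:15  d3:9  d4:4  d5:0 → peak 17
Activity 1@2: d1:12  d2:15  d3:9  d4:9  d5:0 → peak 15
Activity 1@3: d1:12  d2:10  d3:9  d4:9  d5:5 → peak 12
Best is Activity 1@3, peak 12.

12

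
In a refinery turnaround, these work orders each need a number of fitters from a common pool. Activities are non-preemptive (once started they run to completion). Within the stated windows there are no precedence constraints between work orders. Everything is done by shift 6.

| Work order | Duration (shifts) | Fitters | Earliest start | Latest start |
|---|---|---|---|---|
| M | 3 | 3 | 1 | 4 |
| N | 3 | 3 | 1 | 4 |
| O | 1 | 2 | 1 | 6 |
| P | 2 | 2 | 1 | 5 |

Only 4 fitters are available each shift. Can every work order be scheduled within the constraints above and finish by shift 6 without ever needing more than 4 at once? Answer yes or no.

no

The minimum achievable peak is 5; 4 < 5, so no feasible schedule stays within the cap.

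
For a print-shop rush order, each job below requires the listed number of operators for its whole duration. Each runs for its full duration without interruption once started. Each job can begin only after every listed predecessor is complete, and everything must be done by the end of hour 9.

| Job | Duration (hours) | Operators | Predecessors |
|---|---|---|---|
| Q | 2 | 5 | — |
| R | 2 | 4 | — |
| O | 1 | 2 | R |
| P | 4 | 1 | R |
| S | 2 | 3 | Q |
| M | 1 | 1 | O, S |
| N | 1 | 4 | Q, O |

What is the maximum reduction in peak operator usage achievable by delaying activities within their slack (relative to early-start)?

4

Early-start peak: h1:9  h2:9  h3:6  h4:8  h5:2  h6:1  h7:0  h8:0  h9:0 ⇒ 9.
Leveled (Q@1, R@3, O@5, P@5, S@6, M@8, N@9): h1:5  h2:5  h3:4  h4:4  h5:3  h6:4  h7:4  h8:2  h9:4 ⇒ 5.
Reduction 9 − 5 = 4.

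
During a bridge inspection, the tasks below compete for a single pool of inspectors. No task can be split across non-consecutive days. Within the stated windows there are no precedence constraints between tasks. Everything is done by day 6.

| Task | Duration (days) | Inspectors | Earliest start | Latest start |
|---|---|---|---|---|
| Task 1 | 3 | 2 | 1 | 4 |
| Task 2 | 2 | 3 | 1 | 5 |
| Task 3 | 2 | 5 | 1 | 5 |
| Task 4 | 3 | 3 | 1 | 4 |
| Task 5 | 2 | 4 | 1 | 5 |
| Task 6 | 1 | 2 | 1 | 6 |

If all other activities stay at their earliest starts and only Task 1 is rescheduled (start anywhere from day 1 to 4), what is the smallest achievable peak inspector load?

Task 1@1: d1:19  d2:17  d3:5  d4:0  d5:0  d6:0 → peak 19
Task 1@2: d1:17  d2:17  d3:5  d4:2  d5:0  d6:0 → peak 17
Task 1@3: d1:17  d2:15  d3:5  d4:2  d5:2  d6:0 → peak 17
Task 1@4: d1:17  d2:15  d3:3  d4:2  d5:2  d6:2 → peak 17
Best is Task 1@2, peak 17.

17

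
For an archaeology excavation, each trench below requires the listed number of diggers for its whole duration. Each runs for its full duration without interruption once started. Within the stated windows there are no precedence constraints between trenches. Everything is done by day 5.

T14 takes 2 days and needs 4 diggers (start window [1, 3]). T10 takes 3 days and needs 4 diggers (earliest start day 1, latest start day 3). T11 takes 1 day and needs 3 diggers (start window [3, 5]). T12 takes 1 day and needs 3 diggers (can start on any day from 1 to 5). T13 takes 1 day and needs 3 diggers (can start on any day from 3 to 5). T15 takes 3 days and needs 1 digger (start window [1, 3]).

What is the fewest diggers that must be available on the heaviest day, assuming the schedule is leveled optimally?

8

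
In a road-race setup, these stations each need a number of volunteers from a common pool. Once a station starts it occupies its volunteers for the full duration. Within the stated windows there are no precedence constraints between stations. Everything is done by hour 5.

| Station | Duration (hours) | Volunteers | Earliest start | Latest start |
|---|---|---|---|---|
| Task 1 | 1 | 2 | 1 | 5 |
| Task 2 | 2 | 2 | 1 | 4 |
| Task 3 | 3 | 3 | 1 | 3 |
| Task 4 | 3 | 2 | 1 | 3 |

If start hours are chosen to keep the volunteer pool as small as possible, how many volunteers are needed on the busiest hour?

Early-start (Task 1@1, Task 2@1, Task 3@1, Task 4@1) gives peak 9: h1:9  h2:7  h3:5  h4:0  h5:0.
Shift Task 3→2, Task 4→3.
Schedule Task 1@1, Task 2@1, Task 3@2, Task 4@3: h1:4  h2:5  h3:5  h4:5  h5:2 — peak 5.
Total volunteer-hours = 21 over 5 hours ⇒ peak ≥ ⌈21/5⌉ = 5, so 5 is optimal.

5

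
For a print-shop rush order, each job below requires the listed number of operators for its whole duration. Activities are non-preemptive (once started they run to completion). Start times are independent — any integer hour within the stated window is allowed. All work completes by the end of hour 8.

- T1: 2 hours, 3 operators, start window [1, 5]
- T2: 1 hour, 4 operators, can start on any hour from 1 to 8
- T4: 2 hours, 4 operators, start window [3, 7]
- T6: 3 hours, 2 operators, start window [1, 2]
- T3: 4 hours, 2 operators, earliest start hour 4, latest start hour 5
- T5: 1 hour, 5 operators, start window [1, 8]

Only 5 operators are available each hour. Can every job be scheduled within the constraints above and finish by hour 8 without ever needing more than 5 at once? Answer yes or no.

The minimum achievable peak is 6; 5 < 6, so no feasible schedule stays within the cap.

no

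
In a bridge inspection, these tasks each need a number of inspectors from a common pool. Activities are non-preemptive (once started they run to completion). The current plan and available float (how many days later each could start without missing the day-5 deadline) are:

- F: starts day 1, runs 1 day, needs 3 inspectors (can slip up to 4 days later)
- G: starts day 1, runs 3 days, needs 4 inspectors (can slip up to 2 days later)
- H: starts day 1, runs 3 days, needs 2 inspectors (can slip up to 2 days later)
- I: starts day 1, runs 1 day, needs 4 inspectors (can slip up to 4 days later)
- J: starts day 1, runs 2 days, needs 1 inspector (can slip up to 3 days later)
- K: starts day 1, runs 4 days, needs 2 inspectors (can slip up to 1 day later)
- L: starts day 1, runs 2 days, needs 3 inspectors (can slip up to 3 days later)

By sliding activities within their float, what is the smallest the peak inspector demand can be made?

Early-start (F@1, G@1, H@1, I@1, J@1, K@1, L@1) gives peak 19: d1:19  d2:12  d3:8  d4:2  d5:0.
Shift I→4, J→2, K→2, L→4.
Schedule F@1, G@1, H@1, I@4, J@2, K@2, L@4: d1:9  d2:9  d3:9  d4:9  d5:5 — peak 9.
Total inspector-days = 41 over 5 days ⇒ peak ≥ ⌈41/5⌉ = 9, so 9 is optimal.

9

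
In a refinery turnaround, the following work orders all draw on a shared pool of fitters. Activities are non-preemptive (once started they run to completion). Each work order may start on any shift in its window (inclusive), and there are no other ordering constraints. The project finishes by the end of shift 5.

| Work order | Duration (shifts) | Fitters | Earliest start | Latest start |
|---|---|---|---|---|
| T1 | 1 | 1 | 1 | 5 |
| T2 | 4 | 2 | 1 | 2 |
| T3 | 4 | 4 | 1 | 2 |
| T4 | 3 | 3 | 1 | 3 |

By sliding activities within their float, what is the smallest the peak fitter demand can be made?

Early-start (T1@1, T2@1, T3@1, T4@1) gives peak 10: s1:10  s2:9  s3:9  s4:6  s5:0.
Shift T4→2.
Schedule T1@1, T2@1, T3@1, T4@2: s1:7  s2:9  s3:9  s4:9  s5:0 — peak 9.

9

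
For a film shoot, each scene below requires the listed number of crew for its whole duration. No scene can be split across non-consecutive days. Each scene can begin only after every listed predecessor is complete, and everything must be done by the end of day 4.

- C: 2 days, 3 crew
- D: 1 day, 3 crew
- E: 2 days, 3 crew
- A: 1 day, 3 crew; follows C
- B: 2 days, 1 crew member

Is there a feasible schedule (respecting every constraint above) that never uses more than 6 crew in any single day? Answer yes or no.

Schedule C@1, D@1, E@2, A@4, B@3: d1:6  d2:6  d3:4  d4:4 — peak 6 ≤ 6.

yes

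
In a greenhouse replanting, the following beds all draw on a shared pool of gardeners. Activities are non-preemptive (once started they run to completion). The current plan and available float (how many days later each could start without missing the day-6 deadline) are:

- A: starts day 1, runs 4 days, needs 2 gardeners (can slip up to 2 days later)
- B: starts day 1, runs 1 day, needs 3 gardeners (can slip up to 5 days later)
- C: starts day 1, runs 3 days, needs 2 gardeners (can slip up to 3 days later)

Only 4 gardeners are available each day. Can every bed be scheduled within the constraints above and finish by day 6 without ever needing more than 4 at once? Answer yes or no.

Schedule A@1, B@5, C@1: d1:4  d2:4  d3:4  d4:2  d5:3  d6:0 — peak 4 ≤ 4.

yes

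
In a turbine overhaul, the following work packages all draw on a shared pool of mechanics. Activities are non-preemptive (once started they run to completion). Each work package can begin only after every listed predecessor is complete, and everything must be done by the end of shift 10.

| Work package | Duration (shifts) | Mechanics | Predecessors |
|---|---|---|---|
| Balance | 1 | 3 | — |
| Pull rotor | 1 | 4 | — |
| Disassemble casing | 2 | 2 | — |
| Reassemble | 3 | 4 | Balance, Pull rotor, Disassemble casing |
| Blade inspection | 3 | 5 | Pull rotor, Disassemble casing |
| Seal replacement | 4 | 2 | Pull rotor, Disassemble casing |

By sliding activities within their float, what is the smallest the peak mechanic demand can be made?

6

Early-start (Balance@1, Pull rotor@1, Disassemble casing@1, Reassemble@3, Blade inspection@3, Seal replacement@3) gives peak 11: s1:9  s2:2  s3:11  s4:11  s5:11  s6:2  s7:0  s8:0  s9:0  s10:0.
Shift Pull rotor→2, Blade inspection→7.
Schedule Balance@1, Pull rotor@2, Disassemble casing@1, Reassemble@3, Blade inspection@7, Seal replacement@3: s1:5  s2:6  s3:6  s4:6  s5:6  s6:2  s7:5  s8:5  s9:5  s10:0 — peak 6.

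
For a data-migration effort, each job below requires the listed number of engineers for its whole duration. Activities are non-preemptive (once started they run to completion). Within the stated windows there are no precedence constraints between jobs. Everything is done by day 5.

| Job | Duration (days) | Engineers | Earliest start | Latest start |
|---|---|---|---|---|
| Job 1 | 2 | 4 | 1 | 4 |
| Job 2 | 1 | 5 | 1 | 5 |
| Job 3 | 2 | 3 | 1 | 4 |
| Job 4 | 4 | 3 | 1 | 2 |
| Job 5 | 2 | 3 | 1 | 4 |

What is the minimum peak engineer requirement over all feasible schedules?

9

Early-start (Job 1@1, Job 2@1, Job 3@1, Job 4@1, Job 5@1) gives peak 18: d1:18  d2:13  d3:3  d4:3  d5:0.
Shift Job 3→3, Job 4→2, Job 5→3.
Schedule Job 1@1, Job 2@1, Job 3@3, Job 4@2, Job 5@3: d1:9  d2:7  d3:9  d4:9  d5:3 — peak 9.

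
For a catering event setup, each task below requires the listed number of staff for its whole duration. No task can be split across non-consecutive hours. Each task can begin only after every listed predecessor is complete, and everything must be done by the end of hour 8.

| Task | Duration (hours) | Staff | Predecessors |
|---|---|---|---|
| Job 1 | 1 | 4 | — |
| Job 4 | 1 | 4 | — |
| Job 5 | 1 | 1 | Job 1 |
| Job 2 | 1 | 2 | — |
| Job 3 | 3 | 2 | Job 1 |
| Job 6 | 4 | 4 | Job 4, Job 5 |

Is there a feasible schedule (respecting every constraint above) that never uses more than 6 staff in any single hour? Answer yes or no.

Schedule Job 1@1, Job 4@2, Job 5@2, Job 2@1, Job 3@3, Job 6@3: h1:6  h2:5  h3:6  h4:6  h5:6  h6:4  h7:0  h8:0 — peak 6 ≤ 6.

yes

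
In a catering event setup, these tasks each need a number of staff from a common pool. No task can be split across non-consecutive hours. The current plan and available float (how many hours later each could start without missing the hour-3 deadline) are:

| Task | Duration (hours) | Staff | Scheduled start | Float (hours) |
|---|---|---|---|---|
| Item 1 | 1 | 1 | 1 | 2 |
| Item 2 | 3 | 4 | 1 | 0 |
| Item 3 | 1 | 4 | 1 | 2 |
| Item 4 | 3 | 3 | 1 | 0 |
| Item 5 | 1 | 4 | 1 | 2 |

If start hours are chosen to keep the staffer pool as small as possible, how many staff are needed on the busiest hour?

11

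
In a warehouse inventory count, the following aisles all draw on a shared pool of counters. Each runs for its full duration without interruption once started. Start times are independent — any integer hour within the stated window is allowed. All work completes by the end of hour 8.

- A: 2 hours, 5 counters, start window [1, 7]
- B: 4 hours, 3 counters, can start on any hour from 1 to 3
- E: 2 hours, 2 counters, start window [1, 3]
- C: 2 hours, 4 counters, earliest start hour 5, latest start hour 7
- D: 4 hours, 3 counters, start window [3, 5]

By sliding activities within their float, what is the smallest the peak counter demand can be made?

7

Early-start (A@1, B@1, E@1, C@5, D@3) gives peak 10: h1:10  h2:10  h3:6  h4:6  h5:7  h6:7  h7:0  h8:0.
Shift B→3, C→7.
Schedule A@1, B@3, E@1, C@7, D@3: h1:7  h2:7  h3:6  h4:6  h5:6  h6:6  h7:4  h8:4 — peak 7.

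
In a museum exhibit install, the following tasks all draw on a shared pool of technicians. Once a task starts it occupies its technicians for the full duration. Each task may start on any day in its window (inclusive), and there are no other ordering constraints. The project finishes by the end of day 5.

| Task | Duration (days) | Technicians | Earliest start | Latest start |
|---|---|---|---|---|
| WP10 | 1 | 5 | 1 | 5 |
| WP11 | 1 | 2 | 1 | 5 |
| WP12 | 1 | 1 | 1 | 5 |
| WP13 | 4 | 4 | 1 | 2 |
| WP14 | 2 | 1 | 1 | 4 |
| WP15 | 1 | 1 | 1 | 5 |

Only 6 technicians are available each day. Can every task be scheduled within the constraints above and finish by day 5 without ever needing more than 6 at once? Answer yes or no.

Schedule WP10@1, WP11@2, WP12@1, WP13@2, WP14@3, WP15@3: d1:6  d2:6  d3:6  d4:5  d5:4 — peak 6 ≤ 6.

yes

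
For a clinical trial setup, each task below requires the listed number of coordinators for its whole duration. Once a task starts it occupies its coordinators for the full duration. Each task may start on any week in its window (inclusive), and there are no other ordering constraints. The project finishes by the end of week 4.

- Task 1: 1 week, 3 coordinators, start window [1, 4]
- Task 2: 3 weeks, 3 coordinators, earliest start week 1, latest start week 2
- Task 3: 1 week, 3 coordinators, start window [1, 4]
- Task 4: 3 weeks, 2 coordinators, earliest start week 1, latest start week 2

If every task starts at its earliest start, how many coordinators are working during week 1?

At early start, week 1 has: Task 1, Task 2, Task 3, Task 4.
Demand: 3 + 3 + 3 + 2 = 11.

11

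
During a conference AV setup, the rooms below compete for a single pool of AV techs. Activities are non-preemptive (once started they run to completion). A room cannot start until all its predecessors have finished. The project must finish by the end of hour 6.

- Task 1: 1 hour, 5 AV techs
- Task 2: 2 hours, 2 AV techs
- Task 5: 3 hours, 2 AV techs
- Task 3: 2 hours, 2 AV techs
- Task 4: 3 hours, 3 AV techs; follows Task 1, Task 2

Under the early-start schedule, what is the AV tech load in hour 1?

11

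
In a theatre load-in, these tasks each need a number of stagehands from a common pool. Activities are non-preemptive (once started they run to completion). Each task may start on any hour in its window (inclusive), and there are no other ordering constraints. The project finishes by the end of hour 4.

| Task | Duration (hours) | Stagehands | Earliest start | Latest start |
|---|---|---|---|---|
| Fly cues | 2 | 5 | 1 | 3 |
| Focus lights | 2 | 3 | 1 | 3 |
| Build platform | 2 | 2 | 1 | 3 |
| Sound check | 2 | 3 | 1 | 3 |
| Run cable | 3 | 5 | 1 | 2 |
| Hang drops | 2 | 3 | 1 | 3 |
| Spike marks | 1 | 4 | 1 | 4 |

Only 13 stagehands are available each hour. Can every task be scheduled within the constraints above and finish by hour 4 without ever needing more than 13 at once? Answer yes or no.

Schedule Fly cues@1, Focus lights@1, Build platform@3, Sound check@3, Run cable@1, Hang drops@3, Spike marks@4: h1:13  h2:13  h3:13  h4:12 — peak 13 ≤ 13.

yes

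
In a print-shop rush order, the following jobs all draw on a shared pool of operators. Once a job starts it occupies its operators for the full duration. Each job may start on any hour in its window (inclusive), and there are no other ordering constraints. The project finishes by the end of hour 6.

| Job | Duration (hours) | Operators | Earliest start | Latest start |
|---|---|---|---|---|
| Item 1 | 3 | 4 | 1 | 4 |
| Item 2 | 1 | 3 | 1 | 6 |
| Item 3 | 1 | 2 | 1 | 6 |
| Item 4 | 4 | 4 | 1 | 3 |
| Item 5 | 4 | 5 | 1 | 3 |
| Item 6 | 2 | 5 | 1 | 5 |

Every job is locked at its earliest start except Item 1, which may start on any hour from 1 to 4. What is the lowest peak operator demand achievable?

Item 1@1: h1:23  h2:18  h3:13  h4:9  h5:0  h6:0 → peak 23
Item 1@2: h1:19  h2:18  h3:13  h4:13  h5:0  h6:0 → peak 19
Item 1@3: h1:19  h2:14  h3:13  h4:13  h5:4  h6:0 → peak 19
Item 1@4: h1:19  h2:14  h3:9  h4:13  h5:4  h6:4 → peak 19
Best is Item 1@2, peak 19.

19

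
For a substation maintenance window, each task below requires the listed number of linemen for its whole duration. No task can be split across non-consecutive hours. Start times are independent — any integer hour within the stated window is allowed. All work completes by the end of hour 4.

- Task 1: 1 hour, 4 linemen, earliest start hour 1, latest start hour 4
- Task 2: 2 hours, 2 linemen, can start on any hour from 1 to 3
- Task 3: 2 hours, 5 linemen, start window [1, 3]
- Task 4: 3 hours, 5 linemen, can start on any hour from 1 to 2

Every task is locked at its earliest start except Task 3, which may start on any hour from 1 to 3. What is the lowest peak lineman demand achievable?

11

Task 3@1: h1:16  h2:12  h3:5  h4:0 → peak 16
Task 3@2: h1:11  h2:12  h3:10  h4:0 → peak 12
Task 3@3: h1:11  h2:7  h3:10  h4:5 → peak 11
Best is Task 3@3, peak 11.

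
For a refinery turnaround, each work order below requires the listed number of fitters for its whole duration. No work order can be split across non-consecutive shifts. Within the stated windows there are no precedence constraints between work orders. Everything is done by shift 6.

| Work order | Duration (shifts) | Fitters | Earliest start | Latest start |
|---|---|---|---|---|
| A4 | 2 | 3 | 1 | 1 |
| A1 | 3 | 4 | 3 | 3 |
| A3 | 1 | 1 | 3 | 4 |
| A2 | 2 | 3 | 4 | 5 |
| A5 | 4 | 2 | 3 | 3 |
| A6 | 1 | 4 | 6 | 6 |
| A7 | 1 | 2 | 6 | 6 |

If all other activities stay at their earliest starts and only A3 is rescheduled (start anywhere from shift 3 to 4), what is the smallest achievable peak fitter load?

A3@3: s1:3  s2:3  s3:7  s4:9  s5:9  s6:8 → peak 9
A3@4: s1:3  s2:3  s3:6  s4:10  s5:9  s6:8 → peak 10
Best is A3@3, peak 9.

9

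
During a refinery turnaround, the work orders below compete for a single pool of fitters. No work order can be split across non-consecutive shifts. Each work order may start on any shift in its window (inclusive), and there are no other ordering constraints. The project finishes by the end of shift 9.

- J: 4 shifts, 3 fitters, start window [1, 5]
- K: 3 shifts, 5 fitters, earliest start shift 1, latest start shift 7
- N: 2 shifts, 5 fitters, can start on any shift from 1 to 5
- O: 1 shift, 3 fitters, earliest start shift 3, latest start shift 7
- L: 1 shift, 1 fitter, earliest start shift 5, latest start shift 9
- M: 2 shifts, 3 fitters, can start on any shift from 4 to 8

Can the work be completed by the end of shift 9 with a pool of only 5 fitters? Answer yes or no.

no

Total fitter-shifts = 47; over 9 shifts the average is 47/9 > 5, so some shift must exceed 5.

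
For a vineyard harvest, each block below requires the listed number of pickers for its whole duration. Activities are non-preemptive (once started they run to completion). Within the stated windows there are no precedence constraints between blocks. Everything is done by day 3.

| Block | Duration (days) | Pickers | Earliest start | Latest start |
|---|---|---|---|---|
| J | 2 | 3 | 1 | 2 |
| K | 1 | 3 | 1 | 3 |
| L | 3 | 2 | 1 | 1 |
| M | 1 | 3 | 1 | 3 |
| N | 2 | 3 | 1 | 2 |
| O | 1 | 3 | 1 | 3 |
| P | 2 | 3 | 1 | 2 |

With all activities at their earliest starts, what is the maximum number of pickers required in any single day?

Early-start schedule: J@1, K@1, L@1, M@1, N@1, O@1, P@1.
Load per day: day 1: 20, day 2: 11, day 3: 2.
Peak is 20.

20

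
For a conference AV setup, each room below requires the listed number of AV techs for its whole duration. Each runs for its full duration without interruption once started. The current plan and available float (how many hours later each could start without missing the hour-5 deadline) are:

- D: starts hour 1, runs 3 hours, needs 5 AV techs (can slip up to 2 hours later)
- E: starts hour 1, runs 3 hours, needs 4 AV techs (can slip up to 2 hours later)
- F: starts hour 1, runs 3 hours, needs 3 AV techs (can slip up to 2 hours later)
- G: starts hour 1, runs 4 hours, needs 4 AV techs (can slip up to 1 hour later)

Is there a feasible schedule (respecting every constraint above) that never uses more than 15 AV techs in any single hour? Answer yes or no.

The minimum achievable peak is 16; 15 < 16, so no feasible schedule stays within the cap.

no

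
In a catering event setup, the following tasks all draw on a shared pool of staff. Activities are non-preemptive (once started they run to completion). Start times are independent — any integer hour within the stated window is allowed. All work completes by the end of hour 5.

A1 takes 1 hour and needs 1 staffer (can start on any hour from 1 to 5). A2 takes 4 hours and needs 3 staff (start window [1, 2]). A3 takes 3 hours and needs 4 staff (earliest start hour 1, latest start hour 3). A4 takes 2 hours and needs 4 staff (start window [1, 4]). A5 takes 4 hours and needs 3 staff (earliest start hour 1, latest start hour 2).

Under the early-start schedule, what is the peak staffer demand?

Early-start schedule: A1@1, A2@1, A3@1, A4@1, A5@1.
Load per hour: hour 1: 15, hour 2: 14, hour 3: 10, hour 4: 6, hour 5: 0.
Peak is 15.

15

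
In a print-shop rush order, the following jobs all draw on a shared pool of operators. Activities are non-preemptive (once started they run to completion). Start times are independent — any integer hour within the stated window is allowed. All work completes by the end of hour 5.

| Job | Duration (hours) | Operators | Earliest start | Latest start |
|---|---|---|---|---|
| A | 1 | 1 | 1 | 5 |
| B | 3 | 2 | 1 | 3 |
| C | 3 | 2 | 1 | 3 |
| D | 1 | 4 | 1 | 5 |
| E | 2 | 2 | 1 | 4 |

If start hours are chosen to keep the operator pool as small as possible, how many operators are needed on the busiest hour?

6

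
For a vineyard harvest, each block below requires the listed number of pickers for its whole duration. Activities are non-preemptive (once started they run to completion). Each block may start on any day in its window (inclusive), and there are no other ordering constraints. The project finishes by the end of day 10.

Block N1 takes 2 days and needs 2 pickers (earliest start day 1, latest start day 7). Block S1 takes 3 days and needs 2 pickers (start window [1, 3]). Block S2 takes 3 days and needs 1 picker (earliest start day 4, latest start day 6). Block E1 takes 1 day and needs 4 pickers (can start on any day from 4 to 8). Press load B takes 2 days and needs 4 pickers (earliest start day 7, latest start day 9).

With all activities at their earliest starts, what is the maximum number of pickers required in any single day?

Early-start schedule: Block N1@1, Block S1@1, Block S2@4, Block E1@4, Press load B@7.
Load per day: day 1: 4, day 2: 4, day 3: 2, day 4: 5, day 5: 1, day 6: 1, day 7: 4, day 8: 4, day 9: 0, day 10: 0.
Peak is 5.

5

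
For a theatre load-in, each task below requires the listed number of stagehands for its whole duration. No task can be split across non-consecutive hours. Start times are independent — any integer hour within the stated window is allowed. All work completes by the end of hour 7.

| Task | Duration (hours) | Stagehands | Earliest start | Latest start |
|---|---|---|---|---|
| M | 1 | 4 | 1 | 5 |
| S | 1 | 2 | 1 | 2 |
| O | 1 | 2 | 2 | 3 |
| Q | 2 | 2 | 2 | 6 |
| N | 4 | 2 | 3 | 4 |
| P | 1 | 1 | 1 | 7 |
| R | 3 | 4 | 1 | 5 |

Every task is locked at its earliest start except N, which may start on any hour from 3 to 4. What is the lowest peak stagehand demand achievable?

N@3: h1:11  h2:8  h3:8  h4:2  h5:2  h6:2  h7:0 → peak 11
N@4: h1:11  h2:8  h3:6  h4:2  h5:2  h6:2  h7:2 → peak 11
Best is N@3, peak 11.

11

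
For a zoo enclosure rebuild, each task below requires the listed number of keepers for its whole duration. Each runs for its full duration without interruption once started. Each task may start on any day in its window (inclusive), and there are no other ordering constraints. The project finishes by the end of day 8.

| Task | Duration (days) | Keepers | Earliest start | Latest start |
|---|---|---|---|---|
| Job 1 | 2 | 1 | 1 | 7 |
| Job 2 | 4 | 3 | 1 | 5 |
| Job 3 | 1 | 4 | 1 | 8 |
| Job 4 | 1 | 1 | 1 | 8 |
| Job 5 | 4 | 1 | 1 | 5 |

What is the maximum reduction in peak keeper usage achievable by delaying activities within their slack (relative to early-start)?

Early-start peak: d1:10  d2:5  d3:4  d4:4  d5:0  d6:0  d7:0  d8:0 ⇒ 10.
Leveled (Job 1@1, Job 2@1, Job 3@7, Job 4@5, Job 5@3): d1:4  d2:4  d3:4  d4:4  d5:2  d6:1  d7:4  d8:0 ⇒ 4.
Reduction 10 − 4 = 6.

6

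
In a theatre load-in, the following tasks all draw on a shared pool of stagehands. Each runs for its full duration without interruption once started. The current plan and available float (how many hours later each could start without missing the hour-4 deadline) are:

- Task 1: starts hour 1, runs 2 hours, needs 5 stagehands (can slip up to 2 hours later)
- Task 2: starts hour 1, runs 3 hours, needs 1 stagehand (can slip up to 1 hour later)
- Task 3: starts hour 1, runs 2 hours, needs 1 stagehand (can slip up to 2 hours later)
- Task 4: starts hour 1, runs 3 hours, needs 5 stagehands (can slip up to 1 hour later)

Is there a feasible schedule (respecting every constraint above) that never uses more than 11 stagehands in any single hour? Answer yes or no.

Schedule Task 1@1, Task 2@1, Task 3@3, Task 4@1: h1:11  h2:11  h3:7  h4:1 — peak 11 ≤ 11.

yes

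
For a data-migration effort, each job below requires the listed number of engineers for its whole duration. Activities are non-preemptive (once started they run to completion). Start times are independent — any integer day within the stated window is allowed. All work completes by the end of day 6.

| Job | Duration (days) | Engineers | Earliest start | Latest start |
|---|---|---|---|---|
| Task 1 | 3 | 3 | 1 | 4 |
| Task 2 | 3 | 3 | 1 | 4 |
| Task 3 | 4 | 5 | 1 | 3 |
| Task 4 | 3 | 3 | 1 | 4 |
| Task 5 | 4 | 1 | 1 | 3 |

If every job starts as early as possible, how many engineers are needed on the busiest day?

15

Early-start schedule: Task 1@1, Task 2@1, Task 3@1, Task 4@1, Task 5@1.
Load per day: day 1: 15, day 2: 15, day 3: 15, day 4: 6, day 5: 0, day 6: 0.
Peak is 15.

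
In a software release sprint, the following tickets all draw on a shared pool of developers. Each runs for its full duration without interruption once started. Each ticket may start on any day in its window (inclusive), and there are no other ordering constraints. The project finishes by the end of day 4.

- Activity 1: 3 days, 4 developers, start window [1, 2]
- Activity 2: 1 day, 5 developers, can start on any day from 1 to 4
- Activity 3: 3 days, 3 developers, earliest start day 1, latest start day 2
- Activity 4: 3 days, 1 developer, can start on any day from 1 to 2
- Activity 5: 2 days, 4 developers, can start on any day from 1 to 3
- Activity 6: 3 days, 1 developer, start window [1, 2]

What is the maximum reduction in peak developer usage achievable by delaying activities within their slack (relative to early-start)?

5

Early-start peak: d1:18  d2:13  d3:9  d4:0 ⇒ 18.
Leveled (Activity 1@1, Activity 2@1, Activity 3@1, Activity 4@1, Activity 5@2, Activity 6@2): d1:13  d2:13  d3:13  d4:1 ⇒ 13.
Reduction 18 − 13 = 5.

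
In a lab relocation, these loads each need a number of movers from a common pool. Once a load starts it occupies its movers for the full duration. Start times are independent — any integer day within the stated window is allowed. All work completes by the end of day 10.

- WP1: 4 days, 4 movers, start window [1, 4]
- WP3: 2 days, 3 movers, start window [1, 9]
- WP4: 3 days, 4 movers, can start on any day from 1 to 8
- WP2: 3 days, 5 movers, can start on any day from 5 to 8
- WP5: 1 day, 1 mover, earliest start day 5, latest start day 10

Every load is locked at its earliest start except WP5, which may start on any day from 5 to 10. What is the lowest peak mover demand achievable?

11

WP5@5: d1:11  d2:11  d3:8  d4:4  d5:6  d6:5  d7:5  d8:0  d9:0  d10:0 → peak 11
WP5@6: d1:11  d2:11  d3:8  d4:4  d5:5  d6:6  d7:5  d8:0  d9:0  d10:0 → peak 11
WP5@7: d1:11  d2:11  d3:8  d4:4  d5:5  d6:5  d7:6  d8:0  d9:0  d10:0 → peak 11
WP5@8: d1:11  d2:11  d3:8  d4:4  d5:5  d6:5  d7:5  d8:1  d9:0  d10:0 → peak 11
WP5@9: d1:11  d2:11  d3:8  d4:4  d5:5  d6:5  d7:5  d8:0  d9:1  d10:0 → peak 11
WP5@10: d1:11  d2:11  d3:8  d4:4  d5:5  d6:5  d7:5  d8:0  d9:0  d10:1 → peak 11
Best is WP5@5, peak 11.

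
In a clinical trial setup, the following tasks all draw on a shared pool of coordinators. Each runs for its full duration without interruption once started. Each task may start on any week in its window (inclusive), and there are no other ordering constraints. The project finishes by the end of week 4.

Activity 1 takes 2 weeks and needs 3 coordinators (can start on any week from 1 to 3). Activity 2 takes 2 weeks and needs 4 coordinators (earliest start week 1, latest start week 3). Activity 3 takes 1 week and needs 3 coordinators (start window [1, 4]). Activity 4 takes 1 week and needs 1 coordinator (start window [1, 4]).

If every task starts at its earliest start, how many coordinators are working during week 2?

7

At early start, week 2 has: Activity 1, Activity 2.
Demand: 3 + 4 = 7.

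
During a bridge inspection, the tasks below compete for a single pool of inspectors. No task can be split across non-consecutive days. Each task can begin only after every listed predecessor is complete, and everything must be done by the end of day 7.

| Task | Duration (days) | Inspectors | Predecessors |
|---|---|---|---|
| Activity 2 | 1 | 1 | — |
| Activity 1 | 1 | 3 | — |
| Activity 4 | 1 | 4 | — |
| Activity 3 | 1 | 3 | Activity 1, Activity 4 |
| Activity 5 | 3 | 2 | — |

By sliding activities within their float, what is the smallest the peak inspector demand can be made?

4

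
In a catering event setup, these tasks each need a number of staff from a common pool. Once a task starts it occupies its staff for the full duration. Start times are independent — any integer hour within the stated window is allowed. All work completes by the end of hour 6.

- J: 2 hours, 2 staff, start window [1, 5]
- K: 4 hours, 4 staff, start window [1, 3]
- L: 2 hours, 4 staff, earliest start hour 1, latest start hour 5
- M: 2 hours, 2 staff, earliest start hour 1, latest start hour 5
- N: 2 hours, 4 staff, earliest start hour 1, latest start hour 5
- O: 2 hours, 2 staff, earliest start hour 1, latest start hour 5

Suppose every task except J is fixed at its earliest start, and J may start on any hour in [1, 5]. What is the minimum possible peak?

J@1: h1:18  h2:18  h3:4  h4:4  h5:0  h6:0 → peak 18
J@2: h1:16  h2:18  h3:6  h4:4  h5:0  h6:0 → peak 18
J@3: h1:16  h2:16  h3:6  h4:6  h5:0  h6:0 → peak 16
J@4: h1:16  h2:16  h3:4  h4:6  h5:2  h6:0 → peak 16
J@5: h1:16  h2:16  h3:4  h4:4  h5:2  h6:2 → peak 16
Best is J@3, peak 16.

16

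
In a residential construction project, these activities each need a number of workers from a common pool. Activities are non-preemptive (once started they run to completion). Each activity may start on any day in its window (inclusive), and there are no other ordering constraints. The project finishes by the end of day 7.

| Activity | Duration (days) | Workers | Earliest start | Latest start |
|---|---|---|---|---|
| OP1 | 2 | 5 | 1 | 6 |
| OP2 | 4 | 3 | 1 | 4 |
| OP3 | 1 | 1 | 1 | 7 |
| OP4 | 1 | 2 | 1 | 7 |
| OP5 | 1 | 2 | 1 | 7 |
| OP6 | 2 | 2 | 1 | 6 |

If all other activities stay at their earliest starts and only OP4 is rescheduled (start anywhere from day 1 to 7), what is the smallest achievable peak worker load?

13

OP4@1: d1:15  d2:10  d3:3  d4:3  d5:0  d6:0  d7:0 → peak 15
OP4@2: d1:13  d2:12  d3:3  d4:3  d5:0  d6:0  d7:0 → peak 13
OP4@3: d1:13  d2:10  d3:5  d4:3  d5:0  d6:0  d7:0 → peak 13
OP4@4: d1:13  d2:10  d3:3  d4:5  d5:0  d6:0  d7:0 → peak 13
OP4@5: d1:13  d2:10  d3:3  d4:3  d5:2  d6:0  d7:0 → peak 13
OP4@6: d1:13  d2:10  d3:3  d4:3  d5:0  d6:2  d7:0 → peak 13
OP4@7: d1:13  d2:10  d3:3  d4:3  d5:0  d6:0  d7:2 → peak 13
Best is OP4@2, peak 13.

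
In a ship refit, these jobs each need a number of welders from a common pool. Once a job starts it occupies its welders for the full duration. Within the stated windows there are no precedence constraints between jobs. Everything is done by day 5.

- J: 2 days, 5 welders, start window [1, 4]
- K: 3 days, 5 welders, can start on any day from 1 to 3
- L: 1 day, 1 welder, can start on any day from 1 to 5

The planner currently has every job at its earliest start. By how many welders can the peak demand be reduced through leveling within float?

5

Early-start peak: d1:11  d2:10  d3:5  d4:0  d5:0 ⇒ 11.
Leveled (J@1, K@3, L@1): d1:6  d2:5  d3:5  d4:5  d5:5 ⇒ 6.
Reduction 11 − 6 = 5.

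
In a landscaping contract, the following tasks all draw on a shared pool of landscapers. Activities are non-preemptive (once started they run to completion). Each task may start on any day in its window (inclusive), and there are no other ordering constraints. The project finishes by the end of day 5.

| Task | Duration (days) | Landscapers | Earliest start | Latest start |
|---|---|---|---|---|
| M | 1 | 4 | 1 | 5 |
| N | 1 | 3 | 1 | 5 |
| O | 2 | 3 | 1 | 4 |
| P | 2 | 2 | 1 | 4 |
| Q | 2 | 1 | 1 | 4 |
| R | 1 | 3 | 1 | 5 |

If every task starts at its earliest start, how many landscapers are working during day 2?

6

At early start, day 2 has: O, P, Q.
Demand: 3 + 2 + 1 = 6.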